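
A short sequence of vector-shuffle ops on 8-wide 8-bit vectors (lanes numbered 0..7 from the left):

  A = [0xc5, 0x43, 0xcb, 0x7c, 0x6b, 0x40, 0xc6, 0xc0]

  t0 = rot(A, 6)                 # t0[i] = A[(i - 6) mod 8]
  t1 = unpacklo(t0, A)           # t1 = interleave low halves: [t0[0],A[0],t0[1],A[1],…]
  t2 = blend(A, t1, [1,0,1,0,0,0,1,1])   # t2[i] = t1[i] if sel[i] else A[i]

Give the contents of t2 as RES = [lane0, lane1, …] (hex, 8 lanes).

RES = [ 0xcb  0x43  0x7c  0x7c  0x6b  0x40  0x40  0x7c ]

  t0: cb 7c 6b 40 c6 c0 c5 43
  t1: cb c5 7c 43 6b cb 40 7c
  t2: cb 43 7c 7c 6b 40 40 7c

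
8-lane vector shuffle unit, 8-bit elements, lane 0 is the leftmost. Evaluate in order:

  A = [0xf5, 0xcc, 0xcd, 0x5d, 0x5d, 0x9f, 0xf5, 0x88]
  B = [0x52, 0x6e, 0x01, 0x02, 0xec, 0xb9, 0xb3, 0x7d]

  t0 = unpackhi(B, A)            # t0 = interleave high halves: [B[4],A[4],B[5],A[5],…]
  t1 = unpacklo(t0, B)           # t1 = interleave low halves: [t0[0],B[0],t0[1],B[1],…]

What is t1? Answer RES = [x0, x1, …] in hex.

t0 = [0xec, 0x5d, 0xb9, 0x9f, 0xb3, 0xf5, 0x7d, 0x88]
t1 = [0xec, 0x52, 0x5d, 0x6e, 0xb9, 0x01, 0x9f, 0x02]

RES = [0xec, 0x52, 0x5d, 0x6e, 0xb9, 0x01, 0x9f, 0x02]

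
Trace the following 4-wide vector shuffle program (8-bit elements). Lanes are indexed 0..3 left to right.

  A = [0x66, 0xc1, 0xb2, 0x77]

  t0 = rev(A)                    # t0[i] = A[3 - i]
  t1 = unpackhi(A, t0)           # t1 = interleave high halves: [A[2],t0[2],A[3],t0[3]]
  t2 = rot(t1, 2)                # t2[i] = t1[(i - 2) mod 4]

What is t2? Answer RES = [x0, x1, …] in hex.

RES = [ 0x77  0x66  0xb2  0xc1 ]

→ t0 |77|b2|c1|66|
→ t1 |b2|c1|77|66|
→ t2 |77|66|b2|c1|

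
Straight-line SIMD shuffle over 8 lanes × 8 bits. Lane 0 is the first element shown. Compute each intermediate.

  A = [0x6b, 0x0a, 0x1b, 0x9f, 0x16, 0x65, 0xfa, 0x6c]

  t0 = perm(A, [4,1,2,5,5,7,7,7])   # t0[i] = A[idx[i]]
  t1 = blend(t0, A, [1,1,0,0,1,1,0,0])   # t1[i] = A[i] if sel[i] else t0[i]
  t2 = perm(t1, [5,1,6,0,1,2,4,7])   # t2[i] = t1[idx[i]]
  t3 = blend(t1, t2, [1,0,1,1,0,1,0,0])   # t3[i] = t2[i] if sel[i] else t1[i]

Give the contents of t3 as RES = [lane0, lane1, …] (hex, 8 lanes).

t0 = [0x16, 0x0a, 0x1b, 0x65, 0x65, 0x6c, 0x6c, 0x6c]
t1 = [0x6b, 0x0a, 0x1b, 0x65, 0x16, 0x65, 0x6c, 0x6c]
t2 = [0x65, 0x0a, 0x6c, 0x6b, 0x0a, 0x1b, 0x16, 0x6c]
t3 = [0x65, 0x0a, 0x6c, 0x6b, 0x16, 0x1b, 0x6c, 0x6c]

RES = [ 0x65  0x0a  0x6c  0x6b  0x16  0x1b  0x6c  0x6c ]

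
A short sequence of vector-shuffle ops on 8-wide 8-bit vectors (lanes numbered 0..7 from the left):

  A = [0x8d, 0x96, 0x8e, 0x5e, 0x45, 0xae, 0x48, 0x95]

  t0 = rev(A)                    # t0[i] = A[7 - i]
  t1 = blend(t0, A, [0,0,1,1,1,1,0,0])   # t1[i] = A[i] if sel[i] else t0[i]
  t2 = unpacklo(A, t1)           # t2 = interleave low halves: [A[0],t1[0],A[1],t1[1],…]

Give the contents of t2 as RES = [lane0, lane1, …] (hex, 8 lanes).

RES = [ 0x8d  0x95  0x96  0x48  0x8e  0x8e  0x5e  0x5e ]

→ t0 |95|48|ae|45|5e|8e|96|8d|
→ t1 |95|48|8e|5e|45|ae|96|8d|
→ t2 |8d|95|96|48|8e|8e|5e|5e|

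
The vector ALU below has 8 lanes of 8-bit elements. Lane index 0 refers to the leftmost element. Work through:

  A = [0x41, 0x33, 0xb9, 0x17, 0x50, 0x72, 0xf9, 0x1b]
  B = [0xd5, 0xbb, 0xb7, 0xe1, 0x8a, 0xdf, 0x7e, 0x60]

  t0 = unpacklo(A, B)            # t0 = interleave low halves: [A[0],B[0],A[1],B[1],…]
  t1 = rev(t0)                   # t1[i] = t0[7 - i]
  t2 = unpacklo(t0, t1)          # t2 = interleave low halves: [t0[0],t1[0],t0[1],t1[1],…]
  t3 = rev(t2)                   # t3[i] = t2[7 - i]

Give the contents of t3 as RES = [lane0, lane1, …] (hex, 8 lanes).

RES = [ 0xb9  0xbb  0xb7  0x33  0x17  0xd5  0xe1  0x41 ]

  t0: 41 d5 33 bb b9 b7 17 e1
  t1: e1 17 b7 b9 bb 33 d5 41
  t2: 41 e1 d5 17 33 b7 bb b9
  t3: b9 bb b7 33 17 d5 e1 41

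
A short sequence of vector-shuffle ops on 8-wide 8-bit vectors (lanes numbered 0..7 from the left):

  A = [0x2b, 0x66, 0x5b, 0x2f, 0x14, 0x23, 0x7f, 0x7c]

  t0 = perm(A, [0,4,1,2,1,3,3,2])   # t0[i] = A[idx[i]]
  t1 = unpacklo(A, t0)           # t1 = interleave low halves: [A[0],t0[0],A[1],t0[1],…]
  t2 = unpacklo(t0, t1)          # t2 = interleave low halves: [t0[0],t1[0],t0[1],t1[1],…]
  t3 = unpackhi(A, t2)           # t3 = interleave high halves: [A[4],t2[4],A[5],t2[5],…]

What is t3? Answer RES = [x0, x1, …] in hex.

t0 = [0x2b, 0x14, 0x66, 0x5b, 0x66, 0x2f, 0x2f, 0x5b]
t1 = [0x2b, 0x2b, 0x66, 0x14, 0x5b, 0x66, 0x2f, 0x5b]
t2 = [0x2b, 0x2b, 0x14, 0x2b, 0x66, 0x66, 0x5b, 0x14]
t3 = [0x14, 0x66, 0x23, 0x66, 0x7f, 0x5b, 0x7c, 0x14]

RES = [ 0x14  0x66  0x23  0x66  0x7f  0x5b  0x7c  0x14 ]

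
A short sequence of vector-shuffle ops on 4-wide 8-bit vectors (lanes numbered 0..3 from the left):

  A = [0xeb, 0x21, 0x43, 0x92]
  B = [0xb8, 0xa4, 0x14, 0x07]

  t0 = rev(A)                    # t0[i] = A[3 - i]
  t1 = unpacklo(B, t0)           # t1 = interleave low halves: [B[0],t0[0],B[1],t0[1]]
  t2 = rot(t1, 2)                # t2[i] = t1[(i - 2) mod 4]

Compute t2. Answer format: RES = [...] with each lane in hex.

RES = [0xa4, 0x43, 0xb8, 0x92]

t0 = [0x92, 0x43, 0x21, 0xeb]
t1 = [0xb8, 0x92, 0xa4, 0x43]
t2 = [0xa4, 0x43, 0xb8, 0x92]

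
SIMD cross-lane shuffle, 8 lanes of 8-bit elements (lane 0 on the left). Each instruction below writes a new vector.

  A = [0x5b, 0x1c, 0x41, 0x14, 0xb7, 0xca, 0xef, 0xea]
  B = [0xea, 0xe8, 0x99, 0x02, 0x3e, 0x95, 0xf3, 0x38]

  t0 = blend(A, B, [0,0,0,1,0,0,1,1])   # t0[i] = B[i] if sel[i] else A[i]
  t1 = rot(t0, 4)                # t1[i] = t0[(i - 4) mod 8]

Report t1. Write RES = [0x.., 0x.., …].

t0 = [0x5b, 0x1c, 0x41, 0x02, 0xb7, 0xca, 0xf3, 0x38]
t1 = [0xb7, 0xca, 0xf3, 0x38, 0x5b, 0x1c, 0x41, 0x02]

RES = [ 0xb7  0xca  0xf3  0x38  0x5b  0x1c  0x41  0x02 ]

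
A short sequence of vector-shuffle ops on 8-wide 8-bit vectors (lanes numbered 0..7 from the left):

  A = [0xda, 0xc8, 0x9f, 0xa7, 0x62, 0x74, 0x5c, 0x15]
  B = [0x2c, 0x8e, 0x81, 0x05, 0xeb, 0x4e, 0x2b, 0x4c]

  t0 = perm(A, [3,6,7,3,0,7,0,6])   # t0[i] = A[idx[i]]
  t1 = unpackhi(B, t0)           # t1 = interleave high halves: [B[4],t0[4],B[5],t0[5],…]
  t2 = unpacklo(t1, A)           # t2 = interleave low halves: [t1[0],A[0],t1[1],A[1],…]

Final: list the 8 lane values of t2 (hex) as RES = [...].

RES = [ 0xeb  0xda  0xda  0xc8  0x4e  0x9f  0x15  0xa7 ]

  t0: a7 5c 15 a7 da 15 da 5c
  t1: eb da 4e 15 2b da 4c 5c
  t2: eb da da c8 4e 9f 15 a7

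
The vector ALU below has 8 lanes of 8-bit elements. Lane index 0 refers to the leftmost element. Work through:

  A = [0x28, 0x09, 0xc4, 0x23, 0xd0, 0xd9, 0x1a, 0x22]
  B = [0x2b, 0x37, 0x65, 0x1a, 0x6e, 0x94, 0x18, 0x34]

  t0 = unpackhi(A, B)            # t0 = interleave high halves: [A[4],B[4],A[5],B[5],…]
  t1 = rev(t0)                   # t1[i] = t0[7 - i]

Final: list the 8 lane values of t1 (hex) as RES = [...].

RES = [ 0x34  0x22  0x18  0x1a  0x94  0xd9  0x6e  0xd0 ]

t0 = [0xd0, 0x6e, 0xd9, 0x94, 0x1a, 0x18, 0x22, 0x34]
t1 = [0x34, 0x22, 0x18, 0x1a, 0x94, 0xd9, 0x6e, 0xd0]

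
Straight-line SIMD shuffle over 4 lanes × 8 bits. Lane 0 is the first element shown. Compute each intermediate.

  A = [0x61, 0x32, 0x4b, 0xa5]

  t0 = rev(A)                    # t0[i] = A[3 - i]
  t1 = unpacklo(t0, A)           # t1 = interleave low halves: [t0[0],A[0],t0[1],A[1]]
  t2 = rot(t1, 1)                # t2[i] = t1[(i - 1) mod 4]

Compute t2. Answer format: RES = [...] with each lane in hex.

RES = [ 0x32  0xa5  0x61  0x4b ]

→ t0 |a5|4b|32|61|
→ t1 |a5|61|4b|32|
→ t2 |32|a5|61|4b|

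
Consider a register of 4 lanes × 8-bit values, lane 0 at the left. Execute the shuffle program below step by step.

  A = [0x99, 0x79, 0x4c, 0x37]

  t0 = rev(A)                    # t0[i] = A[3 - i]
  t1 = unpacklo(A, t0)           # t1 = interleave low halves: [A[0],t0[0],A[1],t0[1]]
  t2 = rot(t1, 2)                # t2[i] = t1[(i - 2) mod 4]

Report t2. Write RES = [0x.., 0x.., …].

RES = [ 0x79  0x4c  0x99  0x37 ]

  t0: 37 4c 79 99
  t1: 99 37 79 4c
  t2: 79 4c 99 37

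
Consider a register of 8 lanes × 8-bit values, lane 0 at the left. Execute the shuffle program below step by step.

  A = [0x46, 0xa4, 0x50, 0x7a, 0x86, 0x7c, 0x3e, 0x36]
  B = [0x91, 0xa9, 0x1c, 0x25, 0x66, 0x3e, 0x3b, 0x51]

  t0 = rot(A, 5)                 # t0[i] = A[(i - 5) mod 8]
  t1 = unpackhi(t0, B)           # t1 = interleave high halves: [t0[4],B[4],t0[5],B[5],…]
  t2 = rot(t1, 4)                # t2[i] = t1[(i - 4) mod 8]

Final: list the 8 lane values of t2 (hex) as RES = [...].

RES = [ 0xa4  0x3b  0x50  0x51  0x36  0x66  0x46  0x3e ]

→ t0 |7a|86|7c|3e|36|46|a4|50|
→ t1 |36|66|46|3e|a4|3b|50|51|
→ t2 |a4|3b|50|51|36|66|46|3e|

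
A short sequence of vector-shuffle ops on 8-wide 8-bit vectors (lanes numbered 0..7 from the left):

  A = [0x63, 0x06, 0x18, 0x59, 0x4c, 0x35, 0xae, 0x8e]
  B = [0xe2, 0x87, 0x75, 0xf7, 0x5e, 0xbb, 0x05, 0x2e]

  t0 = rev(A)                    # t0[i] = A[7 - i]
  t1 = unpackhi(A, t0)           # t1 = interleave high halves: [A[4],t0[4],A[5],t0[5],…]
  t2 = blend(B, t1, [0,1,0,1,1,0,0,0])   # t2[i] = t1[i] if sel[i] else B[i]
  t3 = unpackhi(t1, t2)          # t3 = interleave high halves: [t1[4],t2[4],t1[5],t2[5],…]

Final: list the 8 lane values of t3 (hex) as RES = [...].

  t0: 8e ae 35 4c 59 18 06 63
  t1: 4c 59 35 18 ae 06 8e 63
  t2: e2 59 75 18 ae bb 05 2e
  t3: ae ae 06 bb 8e 05 63 2e

RES = [ 0xae  0xae  0x06  0xbb  0x8e  0x05  0x63  0x2e ]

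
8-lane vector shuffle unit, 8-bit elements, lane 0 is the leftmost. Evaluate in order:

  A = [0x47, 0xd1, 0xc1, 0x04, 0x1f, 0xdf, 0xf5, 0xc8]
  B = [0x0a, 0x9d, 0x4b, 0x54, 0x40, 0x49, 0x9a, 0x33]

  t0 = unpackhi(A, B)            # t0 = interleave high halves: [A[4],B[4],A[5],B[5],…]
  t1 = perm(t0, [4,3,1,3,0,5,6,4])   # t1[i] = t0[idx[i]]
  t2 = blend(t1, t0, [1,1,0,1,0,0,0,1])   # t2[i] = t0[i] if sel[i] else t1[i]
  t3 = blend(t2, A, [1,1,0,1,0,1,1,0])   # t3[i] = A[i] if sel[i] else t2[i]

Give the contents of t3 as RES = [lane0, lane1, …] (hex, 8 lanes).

RES = [0x47, 0xd1, 0x40, 0x04, 0x1f, 0xdf, 0xf5, 0x33]

→ t0 |1f|40|df|49|f5|9a|c8|33|
→ t1 |f5|49|40|49|1f|9a|c8|f5|
→ t2 |1f|40|40|49|1f|9a|c8|33|
→ t3 |47|d1|40|04|1f|df|f5|33|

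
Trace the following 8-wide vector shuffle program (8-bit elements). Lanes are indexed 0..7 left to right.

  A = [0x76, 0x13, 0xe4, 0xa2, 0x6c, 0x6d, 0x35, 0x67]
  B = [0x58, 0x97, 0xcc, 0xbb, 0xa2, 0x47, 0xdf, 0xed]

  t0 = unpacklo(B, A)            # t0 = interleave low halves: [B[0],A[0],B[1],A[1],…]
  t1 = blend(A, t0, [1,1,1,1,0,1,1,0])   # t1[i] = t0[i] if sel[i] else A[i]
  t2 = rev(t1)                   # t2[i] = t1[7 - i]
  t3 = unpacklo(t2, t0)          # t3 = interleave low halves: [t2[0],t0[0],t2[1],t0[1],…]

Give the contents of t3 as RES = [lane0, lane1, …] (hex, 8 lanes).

RES = [0x67, 0x58, 0xbb, 0x76, 0xe4, 0x97, 0x6c, 0x13]

t0 = [0x58, 0x76, 0x97, 0x13, 0xcc, 0xe4, 0xbb, 0xa2]
t1 = [0x58, 0x76, 0x97, 0x13, 0x6c, 0xe4, 0xbb, 0x67]
t2 = [0x67, 0xbb, 0xe4, 0x6c, 0x13, 0x97, 0x76, 0x58]
t3 = [0x67, 0x58, 0xbb, 0x76, 0xe4, 0x97, 0x6c, 0x13]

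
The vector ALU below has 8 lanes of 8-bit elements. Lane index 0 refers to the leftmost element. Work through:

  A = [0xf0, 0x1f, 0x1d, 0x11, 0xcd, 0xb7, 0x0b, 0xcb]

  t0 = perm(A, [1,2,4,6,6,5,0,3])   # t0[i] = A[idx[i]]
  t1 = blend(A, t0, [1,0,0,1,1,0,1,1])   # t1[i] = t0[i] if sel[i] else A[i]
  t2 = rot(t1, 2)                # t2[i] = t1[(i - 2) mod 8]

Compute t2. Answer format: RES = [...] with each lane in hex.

RES = [0xf0, 0x11, 0x1f, 0x1f, 0x1d, 0x0b, 0x0b, 0xb7]

t0 = [0x1f, 0x1d, 0xcd, 0x0b, 0x0b, 0xb7, 0xf0, 0x11]
t1 = [0x1f, 0x1f, 0x1d, 0x0b, 0x0b, 0xb7, 0xf0, 0x11]
t2 = [0xf0, 0x11, 0x1f, 0x1f, 0x1d, 0x0b, 0x0b, 0xb7]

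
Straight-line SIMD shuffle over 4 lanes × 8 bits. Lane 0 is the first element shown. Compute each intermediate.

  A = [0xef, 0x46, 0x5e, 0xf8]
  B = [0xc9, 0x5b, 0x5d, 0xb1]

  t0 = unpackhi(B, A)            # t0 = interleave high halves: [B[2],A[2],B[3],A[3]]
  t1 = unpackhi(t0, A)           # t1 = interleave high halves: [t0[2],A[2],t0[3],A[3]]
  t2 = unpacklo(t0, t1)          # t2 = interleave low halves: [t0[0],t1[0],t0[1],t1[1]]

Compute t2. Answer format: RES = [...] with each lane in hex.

t0 = [0x5d, 0x5e, 0xb1, 0xf8]
t1 = [0xb1, 0x5e, 0xf8, 0xf8]
t2 = [0x5d, 0xb1, 0x5e, 0x5e]

RES = [0x5d, 0xb1, 0x5e, 0x5e]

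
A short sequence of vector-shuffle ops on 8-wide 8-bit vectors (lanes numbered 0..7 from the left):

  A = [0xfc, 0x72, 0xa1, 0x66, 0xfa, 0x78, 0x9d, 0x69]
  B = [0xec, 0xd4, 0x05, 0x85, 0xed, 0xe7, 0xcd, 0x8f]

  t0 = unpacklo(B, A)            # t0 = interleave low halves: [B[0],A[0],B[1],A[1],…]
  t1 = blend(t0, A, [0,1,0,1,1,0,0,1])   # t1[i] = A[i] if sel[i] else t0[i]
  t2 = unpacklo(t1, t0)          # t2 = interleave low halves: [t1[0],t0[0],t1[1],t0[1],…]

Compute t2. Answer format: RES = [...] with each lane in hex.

RES = [0xec, 0xec, 0x72, 0xfc, 0xd4, 0xd4, 0x66, 0x72]

t0 = [0xec, 0xfc, 0xd4, 0x72, 0x05, 0xa1, 0x85, 0x66]
t1 = [0xec, 0x72, 0xd4, 0x66, 0xfa, 0xa1, 0x85, 0x69]
t2 = [0xec, 0xec, 0x72, 0xfc, 0xd4, 0xd4, 0x66, 0x72]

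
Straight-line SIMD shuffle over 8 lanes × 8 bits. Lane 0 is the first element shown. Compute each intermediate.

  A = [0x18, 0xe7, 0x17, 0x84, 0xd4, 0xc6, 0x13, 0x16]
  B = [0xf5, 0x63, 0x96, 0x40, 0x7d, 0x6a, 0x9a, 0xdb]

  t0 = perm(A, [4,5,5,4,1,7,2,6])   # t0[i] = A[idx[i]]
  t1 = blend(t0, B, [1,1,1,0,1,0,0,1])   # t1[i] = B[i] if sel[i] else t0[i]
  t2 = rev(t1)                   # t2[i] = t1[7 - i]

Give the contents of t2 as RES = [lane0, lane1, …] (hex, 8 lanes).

→ t0 |d4|c6|c6|d4|e7|16|17|13|
→ t1 |f5|63|96|d4|7d|16|17|db|
→ t2 |db|17|16|7d|d4|96|63|f5|

RES = [ 0xdb  0x17  0x16  0x7d  0xd4  0x96  0x63  0xf5 ]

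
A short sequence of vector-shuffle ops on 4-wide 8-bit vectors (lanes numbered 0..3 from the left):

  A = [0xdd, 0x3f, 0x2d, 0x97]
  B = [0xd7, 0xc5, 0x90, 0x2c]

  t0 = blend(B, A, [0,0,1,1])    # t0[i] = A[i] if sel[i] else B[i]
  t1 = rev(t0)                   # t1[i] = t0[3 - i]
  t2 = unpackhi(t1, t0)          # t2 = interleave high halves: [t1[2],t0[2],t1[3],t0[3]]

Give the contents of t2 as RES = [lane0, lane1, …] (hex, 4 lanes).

RES = [ 0xc5  0x2d  0xd7  0x97 ]

  t0: d7 c5 2d 97
  t1: 97 2d c5 d7
  t2: c5 2d d7 97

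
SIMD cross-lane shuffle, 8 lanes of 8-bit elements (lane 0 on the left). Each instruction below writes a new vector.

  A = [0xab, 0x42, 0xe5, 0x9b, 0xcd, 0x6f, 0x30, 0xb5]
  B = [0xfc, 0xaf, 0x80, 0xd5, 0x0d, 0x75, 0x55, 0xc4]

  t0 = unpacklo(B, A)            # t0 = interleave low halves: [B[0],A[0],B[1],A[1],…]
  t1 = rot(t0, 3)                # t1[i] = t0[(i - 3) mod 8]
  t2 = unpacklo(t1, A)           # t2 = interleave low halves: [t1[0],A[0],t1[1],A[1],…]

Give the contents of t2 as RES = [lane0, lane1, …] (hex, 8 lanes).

RES = [0xe5, 0xab, 0xd5, 0x42, 0x9b, 0xe5, 0xfc, 0x9b]

  t0: fc ab af 42 80 e5 d5 9b
  t1: e5 d5 9b fc ab af 42 80
  t2: e5 ab d5 42 9b e5 fc 9b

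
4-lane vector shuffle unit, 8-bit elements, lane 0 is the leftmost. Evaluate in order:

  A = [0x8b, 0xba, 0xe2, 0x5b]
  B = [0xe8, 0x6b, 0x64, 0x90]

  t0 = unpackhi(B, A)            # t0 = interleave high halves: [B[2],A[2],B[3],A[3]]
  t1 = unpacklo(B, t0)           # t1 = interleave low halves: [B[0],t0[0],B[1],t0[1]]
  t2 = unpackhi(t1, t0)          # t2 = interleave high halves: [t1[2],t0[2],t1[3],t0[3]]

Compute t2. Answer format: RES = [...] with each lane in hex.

RES = [ 0x6b  0x90  0xe2  0x5b ]

  t0: 64 e2 90 5b
  t1: e8 64 6b e2
  t2: 6b 90 e2 5b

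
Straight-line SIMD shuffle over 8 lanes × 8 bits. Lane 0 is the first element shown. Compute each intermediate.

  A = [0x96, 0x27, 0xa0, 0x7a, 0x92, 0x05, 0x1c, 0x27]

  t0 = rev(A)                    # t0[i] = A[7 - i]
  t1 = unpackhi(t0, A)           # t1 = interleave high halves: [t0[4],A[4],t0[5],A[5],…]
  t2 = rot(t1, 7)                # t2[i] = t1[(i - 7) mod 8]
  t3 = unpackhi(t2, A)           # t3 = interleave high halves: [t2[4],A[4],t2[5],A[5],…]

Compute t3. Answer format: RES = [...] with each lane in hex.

→ t0 |27|1c|05|92|7a|a0|27|96|
→ t1 |7a|92|a0|05|27|1c|96|27|
→ t2 |92|a0|05|27|1c|96|27|7a|
→ t3 |1c|92|96|05|27|1c|7a|27|

RES = [0x1c, 0x92, 0x96, 0x05, 0x27, 0x1c, 0x7a, 0x27]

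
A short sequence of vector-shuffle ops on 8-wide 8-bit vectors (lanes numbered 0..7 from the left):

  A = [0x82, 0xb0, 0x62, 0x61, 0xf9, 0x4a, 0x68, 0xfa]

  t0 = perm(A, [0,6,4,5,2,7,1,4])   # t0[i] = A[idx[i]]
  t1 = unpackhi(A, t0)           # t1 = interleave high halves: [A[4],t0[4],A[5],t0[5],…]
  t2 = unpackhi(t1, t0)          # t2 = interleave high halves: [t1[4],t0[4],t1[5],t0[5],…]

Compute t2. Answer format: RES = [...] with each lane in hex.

t0 = [0x82, 0x68, 0xf9, 0x4a, 0x62, 0xfa, 0xb0, 0xf9]
t1 = [0xf9, 0x62, 0x4a, 0xfa, 0x68, 0xb0, 0xfa, 0xf9]
t2 = [0x68, 0x62, 0xb0, 0xfa, 0xfa, 0xb0, 0xf9, 0xf9]

RES = [ 0x68  0x62  0xb0  0xfa  0xfa  0xb0  0xf9  0xf9 ]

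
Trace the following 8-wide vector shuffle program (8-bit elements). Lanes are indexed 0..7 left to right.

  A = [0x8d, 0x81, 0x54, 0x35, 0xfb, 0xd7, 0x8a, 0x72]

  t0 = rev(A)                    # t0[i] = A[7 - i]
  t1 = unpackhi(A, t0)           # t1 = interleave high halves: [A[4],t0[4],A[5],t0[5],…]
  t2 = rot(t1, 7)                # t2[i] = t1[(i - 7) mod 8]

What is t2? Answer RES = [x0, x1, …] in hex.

→ t0 |72|8a|d7|fb|35|54|81|8d|
→ t1 |fb|35|d7|54|8a|81|72|8d|
→ t2 |35|d7|54|8a|81|72|8d|fb|

RES = [0x35, 0xd7, 0x54, 0x8a, 0x81, 0x72, 0x8d, 0xfb]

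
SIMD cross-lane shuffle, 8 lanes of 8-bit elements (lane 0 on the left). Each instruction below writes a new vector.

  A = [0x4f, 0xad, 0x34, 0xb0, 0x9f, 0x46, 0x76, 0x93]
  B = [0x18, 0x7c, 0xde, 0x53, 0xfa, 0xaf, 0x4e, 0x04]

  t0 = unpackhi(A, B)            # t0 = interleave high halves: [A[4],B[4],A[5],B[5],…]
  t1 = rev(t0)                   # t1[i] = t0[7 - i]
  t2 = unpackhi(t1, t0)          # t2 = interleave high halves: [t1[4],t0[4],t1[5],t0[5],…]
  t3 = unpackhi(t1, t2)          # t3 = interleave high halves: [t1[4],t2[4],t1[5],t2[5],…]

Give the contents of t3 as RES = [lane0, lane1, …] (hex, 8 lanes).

RES = [ 0xaf  0xfa  0x46  0x93  0xfa  0x9f  0x9f  0x04 ]

  t0: 9f fa 46 af 76 4e 93 04
  t1: 04 93 4e 76 af 46 fa 9f
  t2: af 76 46 4e fa 93 9f 04
  t3: af fa 46 93 fa 9f 9f 04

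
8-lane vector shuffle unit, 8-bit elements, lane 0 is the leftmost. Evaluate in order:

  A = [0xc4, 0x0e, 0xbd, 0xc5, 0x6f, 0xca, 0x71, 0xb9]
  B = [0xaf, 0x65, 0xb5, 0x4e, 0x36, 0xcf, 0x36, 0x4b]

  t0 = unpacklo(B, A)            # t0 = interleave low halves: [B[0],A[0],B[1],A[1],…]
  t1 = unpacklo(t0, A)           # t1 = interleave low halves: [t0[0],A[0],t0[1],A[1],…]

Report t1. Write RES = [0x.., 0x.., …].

RES = [ 0xaf  0xc4  0xc4  0x0e  0x65  0xbd  0x0e  0xc5 ]

  t0: af c4 65 0e b5 bd 4e c5
  t1: af c4 c4 0e 65 bd 0e c5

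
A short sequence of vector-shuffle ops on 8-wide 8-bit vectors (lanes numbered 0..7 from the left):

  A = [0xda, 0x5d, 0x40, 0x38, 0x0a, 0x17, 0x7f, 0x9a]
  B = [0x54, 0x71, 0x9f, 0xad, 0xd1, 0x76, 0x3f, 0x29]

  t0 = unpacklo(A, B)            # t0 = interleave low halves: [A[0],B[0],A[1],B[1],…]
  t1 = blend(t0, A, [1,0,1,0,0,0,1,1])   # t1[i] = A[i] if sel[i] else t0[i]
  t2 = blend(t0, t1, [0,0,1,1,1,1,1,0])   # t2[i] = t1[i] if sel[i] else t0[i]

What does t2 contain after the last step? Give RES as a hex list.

RES = [0xda, 0x54, 0x40, 0x71, 0x40, 0x9f, 0x7f, 0xad]

→ t0 |da|54|5d|71|40|9f|38|ad|
→ t1 |da|54|40|71|40|9f|7f|9a|
→ t2 |da|54|40|71|40|9f|7f|ad|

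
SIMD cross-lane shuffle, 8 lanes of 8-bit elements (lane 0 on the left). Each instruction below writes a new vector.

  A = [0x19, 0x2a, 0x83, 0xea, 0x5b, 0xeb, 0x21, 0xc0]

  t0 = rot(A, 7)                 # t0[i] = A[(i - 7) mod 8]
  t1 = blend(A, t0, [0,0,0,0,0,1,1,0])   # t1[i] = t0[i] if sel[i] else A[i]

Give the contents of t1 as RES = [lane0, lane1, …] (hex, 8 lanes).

  t0: 2a 83 ea 5b eb 21 c0 19
  t1: 19 2a 83 ea 5b 21 c0 c0

RES = [ 0x19  0x2a  0x83  0xea  0x5b  0x21  0xc0  0xc0 ]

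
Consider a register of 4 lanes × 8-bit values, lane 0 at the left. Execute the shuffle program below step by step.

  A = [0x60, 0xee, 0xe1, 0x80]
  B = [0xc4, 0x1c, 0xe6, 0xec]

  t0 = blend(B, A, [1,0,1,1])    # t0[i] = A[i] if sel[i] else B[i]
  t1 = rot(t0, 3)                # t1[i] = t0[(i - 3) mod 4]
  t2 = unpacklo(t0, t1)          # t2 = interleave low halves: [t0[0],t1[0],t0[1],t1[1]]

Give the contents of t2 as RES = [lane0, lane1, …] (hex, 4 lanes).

RES = [0x60, 0x1c, 0x1c, 0xe1]

t0 = [0x60, 0x1c, 0xe1, 0x80]
t1 = [0x1c, 0xe1, 0x80, 0x60]
t2 = [0x60, 0x1c, 0x1c, 0xe1]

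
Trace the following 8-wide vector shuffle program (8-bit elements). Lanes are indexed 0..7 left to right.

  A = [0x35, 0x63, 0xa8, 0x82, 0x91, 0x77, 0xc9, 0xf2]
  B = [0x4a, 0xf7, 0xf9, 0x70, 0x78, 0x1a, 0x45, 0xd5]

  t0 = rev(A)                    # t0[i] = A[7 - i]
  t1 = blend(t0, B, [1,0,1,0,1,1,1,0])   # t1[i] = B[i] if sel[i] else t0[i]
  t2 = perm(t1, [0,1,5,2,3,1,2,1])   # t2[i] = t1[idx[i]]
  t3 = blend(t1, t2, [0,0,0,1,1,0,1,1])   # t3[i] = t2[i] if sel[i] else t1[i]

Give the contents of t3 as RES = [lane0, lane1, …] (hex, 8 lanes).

→ t0 |f2|c9|77|91|82|a8|63|35|
→ t1 |4a|c9|f9|91|78|1a|45|35|
→ t2 |4a|c9|1a|f9|91|c9|f9|c9|
→ t3 |4a|c9|f9|f9|91|1a|f9|c9|

RES = [0x4a, 0xc9, 0xf9, 0xf9, 0x91, 0x1a, 0xf9, 0xc9]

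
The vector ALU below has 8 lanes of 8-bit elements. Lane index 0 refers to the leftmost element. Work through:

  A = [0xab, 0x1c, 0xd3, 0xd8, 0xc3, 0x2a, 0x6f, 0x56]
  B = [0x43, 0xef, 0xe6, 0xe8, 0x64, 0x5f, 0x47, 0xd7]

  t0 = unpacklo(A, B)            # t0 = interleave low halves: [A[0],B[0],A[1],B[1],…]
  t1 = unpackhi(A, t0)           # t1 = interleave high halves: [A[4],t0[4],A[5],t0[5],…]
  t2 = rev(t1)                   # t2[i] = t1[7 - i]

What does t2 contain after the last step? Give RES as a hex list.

→ t0 |ab|43|1c|ef|d3|e6|d8|e8|
→ t1 |c3|d3|2a|e6|6f|d8|56|e8|
→ t2 |e8|56|d8|6f|e6|2a|d3|c3|

RES = [ 0xe8  0x56  0xd8  0x6f  0xe6  0x2a  0xd3  0xc3 ]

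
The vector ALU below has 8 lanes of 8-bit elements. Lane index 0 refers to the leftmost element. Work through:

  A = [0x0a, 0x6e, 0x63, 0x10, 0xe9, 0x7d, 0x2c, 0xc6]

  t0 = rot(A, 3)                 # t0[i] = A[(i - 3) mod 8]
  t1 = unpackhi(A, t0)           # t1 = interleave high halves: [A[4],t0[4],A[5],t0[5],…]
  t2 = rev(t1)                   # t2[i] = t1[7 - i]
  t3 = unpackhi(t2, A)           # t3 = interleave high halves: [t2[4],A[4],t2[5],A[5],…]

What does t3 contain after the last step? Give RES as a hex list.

RES = [ 0x63  0xe9  0x7d  0x7d  0x6e  0x2c  0xe9  0xc6 ]

  t0: 7d 2c c6 0a 6e 63 10 e9
  t1: e9 6e 7d 63 2c 10 c6 e9
  t2: e9 c6 10 2c 63 7d 6e e9
  t3: 63 e9 7d 7d 6e 2c e9 c6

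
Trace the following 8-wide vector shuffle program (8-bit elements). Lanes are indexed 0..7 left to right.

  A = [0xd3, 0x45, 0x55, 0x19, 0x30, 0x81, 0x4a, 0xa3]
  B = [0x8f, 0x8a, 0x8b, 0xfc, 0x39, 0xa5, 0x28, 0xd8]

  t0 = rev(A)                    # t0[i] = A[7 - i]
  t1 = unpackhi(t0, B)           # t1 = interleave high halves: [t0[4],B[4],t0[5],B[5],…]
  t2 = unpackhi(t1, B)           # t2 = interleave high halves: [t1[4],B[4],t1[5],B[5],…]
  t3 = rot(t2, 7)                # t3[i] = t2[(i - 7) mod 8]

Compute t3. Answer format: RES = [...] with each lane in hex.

RES = [ 0x39  0x28  0xa5  0xd3  0x28  0xd8  0xd8  0x45 ]

t0 = [0xa3, 0x4a, 0x81, 0x30, 0x19, 0x55, 0x45, 0xd3]
t1 = [0x19, 0x39, 0x55, 0xa5, 0x45, 0x28, 0xd3, 0xd8]
t2 = [0x45, 0x39, 0x28, 0xa5, 0xd3, 0x28, 0xd8, 0xd8]
t3 = [0x39, 0x28, 0xa5, 0xd3, 0x28, 0xd8, 0xd8, 0x45]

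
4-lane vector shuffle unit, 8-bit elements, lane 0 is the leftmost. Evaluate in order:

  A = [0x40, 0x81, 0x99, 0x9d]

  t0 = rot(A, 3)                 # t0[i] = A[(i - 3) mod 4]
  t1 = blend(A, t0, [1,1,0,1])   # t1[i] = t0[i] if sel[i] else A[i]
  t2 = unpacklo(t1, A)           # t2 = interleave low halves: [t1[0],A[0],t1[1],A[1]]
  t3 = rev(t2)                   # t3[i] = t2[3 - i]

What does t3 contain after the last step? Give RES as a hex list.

  t0: 81 99 9d 40
  t1: 81 99 99 40
  t2: 81 40 99 81
  t3: 81 99 40 81

RES = [0x81, 0x99, 0x40, 0x81]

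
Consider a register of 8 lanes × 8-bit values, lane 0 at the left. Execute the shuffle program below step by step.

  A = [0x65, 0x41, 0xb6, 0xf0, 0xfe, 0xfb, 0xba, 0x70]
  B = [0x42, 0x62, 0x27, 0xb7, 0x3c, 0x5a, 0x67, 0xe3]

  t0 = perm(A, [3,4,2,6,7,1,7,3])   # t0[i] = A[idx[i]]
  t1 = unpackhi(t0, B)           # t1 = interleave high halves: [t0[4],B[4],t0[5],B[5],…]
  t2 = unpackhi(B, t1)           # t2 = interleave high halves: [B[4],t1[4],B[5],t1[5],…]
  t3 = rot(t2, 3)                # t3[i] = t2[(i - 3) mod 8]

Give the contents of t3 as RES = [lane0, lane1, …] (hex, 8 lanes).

RES = [ 0xf0  0xe3  0xe3  0x3c  0x70  0x5a  0x67  0x67 ]

t0 = [0xf0, 0xfe, 0xb6, 0xba, 0x70, 0x41, 0x70, 0xf0]
t1 = [0x70, 0x3c, 0x41, 0x5a, 0x70, 0x67, 0xf0, 0xe3]
t2 = [0x3c, 0x70, 0x5a, 0x67, 0x67, 0xf0, 0xe3, 0xe3]
t3 = [0xf0, 0xe3, 0xe3, 0x3c, 0x70, 0x5a, 0x67, 0x67]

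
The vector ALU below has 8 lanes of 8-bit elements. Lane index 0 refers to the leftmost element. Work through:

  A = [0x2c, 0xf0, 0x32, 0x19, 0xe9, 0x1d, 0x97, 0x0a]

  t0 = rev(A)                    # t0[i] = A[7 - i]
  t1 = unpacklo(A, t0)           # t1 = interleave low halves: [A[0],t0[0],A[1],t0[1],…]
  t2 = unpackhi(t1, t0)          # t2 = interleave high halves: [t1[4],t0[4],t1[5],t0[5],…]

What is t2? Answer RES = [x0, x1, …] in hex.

RES = [0x32, 0x19, 0x1d, 0x32, 0x19, 0xf0, 0xe9, 0x2c]

t0 = [0x0a, 0x97, 0x1d, 0xe9, 0x19, 0x32, 0xf0, 0x2c]
t1 = [0x2c, 0x0a, 0xf0, 0x97, 0x32, 0x1d, 0x19, 0xe9]
t2 = [0x32, 0x19, 0x1d, 0x32, 0x19, 0xf0, 0xe9, 0x2c]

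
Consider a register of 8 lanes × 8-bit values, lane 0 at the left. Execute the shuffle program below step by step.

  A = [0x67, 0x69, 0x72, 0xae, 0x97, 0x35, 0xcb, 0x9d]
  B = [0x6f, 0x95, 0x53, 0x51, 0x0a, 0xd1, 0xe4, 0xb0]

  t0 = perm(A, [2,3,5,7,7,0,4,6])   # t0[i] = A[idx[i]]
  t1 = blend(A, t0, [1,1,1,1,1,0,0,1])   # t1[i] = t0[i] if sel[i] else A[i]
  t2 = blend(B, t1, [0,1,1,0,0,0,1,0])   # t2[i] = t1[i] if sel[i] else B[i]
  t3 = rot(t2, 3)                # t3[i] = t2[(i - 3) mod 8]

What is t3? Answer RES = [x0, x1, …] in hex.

RES = [0xd1, 0xcb, 0xb0, 0x6f, 0xae, 0x35, 0x51, 0x0a]

t0 = [0x72, 0xae, 0x35, 0x9d, 0x9d, 0x67, 0x97, 0xcb]
t1 = [0x72, 0xae, 0x35, 0x9d, 0x9d, 0x35, 0xcb, 0xcb]
t2 = [0x6f, 0xae, 0x35, 0x51, 0x0a, 0xd1, 0xcb, 0xb0]
t3 = [0xd1, 0xcb, 0xb0, 0x6f, 0xae, 0x35, 0x51, 0x0a]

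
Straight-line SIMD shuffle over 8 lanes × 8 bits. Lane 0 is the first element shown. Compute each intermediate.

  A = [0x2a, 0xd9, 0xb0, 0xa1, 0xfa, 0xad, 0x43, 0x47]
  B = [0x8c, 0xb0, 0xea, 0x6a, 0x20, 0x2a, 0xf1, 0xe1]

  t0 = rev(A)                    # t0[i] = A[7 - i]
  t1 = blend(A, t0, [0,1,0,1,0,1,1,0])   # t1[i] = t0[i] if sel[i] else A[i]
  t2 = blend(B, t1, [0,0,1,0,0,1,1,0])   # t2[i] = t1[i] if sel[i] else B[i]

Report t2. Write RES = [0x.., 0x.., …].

  t0: 47 43 ad fa a1 b0 d9 2a
  t1: 2a 43 b0 fa fa b0 d9 47
  t2: 8c b0 b0 6a 20 b0 d9 e1

RES = [0x8c, 0xb0, 0xb0, 0x6a, 0x20, 0xb0, 0xd9, 0xe1]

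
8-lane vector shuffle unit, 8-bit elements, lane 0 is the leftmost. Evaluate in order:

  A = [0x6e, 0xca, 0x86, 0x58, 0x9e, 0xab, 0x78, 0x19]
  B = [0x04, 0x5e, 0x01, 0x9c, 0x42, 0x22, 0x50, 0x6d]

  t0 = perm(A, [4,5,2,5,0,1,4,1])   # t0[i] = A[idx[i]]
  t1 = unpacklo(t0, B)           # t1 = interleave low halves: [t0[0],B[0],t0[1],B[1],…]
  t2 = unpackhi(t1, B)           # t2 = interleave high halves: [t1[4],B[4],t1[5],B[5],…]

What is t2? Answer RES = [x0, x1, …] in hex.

t0 = [0x9e, 0xab, 0x86, 0xab, 0x6e, 0xca, 0x9e, 0xca]
t1 = [0x9e, 0x04, 0xab, 0x5e, 0x86, 0x01, 0xab, 0x9c]
t2 = [0x86, 0x42, 0x01, 0x22, 0xab, 0x50, 0x9c, 0x6d]

RES = [ 0x86  0x42  0x01  0x22  0xab  0x50  0x9c  0x6d ]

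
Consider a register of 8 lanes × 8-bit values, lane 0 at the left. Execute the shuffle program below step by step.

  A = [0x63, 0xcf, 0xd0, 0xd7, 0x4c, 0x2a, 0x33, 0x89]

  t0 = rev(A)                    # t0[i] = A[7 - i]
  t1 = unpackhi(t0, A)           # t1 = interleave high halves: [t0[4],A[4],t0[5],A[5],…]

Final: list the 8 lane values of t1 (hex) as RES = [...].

RES = [0xd7, 0x4c, 0xd0, 0x2a, 0xcf, 0x33, 0x63, 0x89]

t0 = [0x89, 0x33, 0x2a, 0x4c, 0xd7, 0xd0, 0xcf, 0x63]
t1 = [0xd7, 0x4c, 0xd0, 0x2a, 0xcf, 0x33, 0x63, 0x89]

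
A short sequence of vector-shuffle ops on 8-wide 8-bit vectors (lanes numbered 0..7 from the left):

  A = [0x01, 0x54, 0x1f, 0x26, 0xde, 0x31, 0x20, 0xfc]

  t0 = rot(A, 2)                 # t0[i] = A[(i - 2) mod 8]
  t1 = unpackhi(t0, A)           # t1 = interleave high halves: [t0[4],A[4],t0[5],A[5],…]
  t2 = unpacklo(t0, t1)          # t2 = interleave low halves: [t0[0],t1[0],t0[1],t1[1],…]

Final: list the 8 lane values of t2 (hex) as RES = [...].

→ t0 |20|fc|01|54|1f|26|de|31|
→ t1 |1f|de|26|31|de|20|31|fc|
→ t2 |20|1f|fc|de|01|26|54|31|

RES = [ 0x20  0x1f  0xfc  0xde  0x01  0x26  0x54  0x31 ]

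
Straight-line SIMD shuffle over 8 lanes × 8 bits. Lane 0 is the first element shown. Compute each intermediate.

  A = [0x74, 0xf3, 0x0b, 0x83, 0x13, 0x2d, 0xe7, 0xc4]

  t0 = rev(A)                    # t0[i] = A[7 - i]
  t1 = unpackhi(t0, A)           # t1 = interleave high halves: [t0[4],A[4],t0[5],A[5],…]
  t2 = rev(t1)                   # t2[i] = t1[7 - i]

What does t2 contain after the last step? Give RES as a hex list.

→ t0 |c4|e7|2d|13|83|0b|f3|74|
→ t1 |83|13|0b|2d|f3|e7|74|c4|
→ t2 |c4|74|e7|f3|2d|0b|13|83|

RES = [0xc4, 0x74, 0xe7, 0xf3, 0x2d, 0x0b, 0x13, 0x83]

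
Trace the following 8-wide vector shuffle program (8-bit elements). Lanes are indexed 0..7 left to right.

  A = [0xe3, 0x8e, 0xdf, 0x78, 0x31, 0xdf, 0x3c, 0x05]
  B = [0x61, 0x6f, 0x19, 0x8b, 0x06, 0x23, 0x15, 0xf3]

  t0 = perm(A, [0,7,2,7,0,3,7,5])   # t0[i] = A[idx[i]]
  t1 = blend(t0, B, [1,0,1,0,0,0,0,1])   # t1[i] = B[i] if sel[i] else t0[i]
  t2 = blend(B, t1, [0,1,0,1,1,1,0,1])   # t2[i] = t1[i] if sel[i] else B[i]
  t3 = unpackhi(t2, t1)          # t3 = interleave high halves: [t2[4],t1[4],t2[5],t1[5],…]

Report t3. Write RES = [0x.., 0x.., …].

RES = [0xe3, 0xe3, 0x78, 0x78, 0x15, 0x05, 0xf3, 0xf3]

  t0: e3 05 df 05 e3 78 05 df
  t1: 61 05 19 05 e3 78 05 f3
  t2: 61 05 19 05 e3 78 15 f3
  t3: e3 e3 78 78 15 05 f3 f3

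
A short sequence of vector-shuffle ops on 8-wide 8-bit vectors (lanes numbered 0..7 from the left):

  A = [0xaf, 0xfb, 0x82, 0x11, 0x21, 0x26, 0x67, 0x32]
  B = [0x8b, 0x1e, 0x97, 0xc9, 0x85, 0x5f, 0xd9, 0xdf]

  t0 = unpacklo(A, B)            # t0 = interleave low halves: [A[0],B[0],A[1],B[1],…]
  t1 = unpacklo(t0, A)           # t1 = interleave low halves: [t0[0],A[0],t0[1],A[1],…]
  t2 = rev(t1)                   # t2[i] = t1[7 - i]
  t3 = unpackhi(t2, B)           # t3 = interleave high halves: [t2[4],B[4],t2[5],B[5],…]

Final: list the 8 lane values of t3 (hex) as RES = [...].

RES = [0xfb, 0x85, 0x8b, 0x5f, 0xaf, 0xd9, 0xaf, 0xdf]

  t0: af 8b fb 1e 82 97 11 c9
  t1: af af 8b fb fb 82 1e 11
  t2: 11 1e 82 fb fb 8b af af
  t3: fb 85 8b 5f af d9 af df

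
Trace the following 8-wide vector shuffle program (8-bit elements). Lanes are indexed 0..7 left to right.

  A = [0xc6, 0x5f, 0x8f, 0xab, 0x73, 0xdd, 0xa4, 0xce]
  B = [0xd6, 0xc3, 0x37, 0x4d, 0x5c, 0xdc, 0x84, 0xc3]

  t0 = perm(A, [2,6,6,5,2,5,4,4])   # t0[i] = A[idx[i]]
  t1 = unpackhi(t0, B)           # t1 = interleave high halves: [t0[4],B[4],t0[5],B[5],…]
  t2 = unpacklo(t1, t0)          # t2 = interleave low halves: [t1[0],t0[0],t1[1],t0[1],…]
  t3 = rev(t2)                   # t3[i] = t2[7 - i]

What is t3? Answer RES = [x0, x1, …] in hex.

RES = [ 0xdd  0xdc  0xa4  0xdd  0xa4  0x5c  0x8f  0x8f ]

→ t0 |8f|a4|a4|dd|8f|dd|73|73|
→ t1 |8f|5c|dd|dc|73|84|73|c3|
→ t2 |8f|8f|5c|a4|dd|a4|dc|dd|
→ t3 |dd|dc|a4|dd|a4|5c|8f|8f|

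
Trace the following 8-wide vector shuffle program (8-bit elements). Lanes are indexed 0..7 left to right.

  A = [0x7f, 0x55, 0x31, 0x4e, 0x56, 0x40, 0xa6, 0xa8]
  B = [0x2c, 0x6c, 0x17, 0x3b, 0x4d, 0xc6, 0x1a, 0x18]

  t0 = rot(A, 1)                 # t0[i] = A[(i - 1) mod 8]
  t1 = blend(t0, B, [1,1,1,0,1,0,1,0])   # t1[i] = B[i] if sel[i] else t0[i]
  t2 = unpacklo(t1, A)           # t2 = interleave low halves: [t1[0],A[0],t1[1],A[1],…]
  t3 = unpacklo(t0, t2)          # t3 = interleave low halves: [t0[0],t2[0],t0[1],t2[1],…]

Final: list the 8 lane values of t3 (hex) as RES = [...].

  t0: a8 7f 55 31 4e 56 40 a6
  t1: 2c 6c 17 31 4d 56 1a a6
  t2: 2c 7f 6c 55 17 31 31 4e
  t3: a8 2c 7f 7f 55 6c 31 55

RES = [0xa8, 0x2c, 0x7f, 0x7f, 0x55, 0x6c, 0x31, 0x55]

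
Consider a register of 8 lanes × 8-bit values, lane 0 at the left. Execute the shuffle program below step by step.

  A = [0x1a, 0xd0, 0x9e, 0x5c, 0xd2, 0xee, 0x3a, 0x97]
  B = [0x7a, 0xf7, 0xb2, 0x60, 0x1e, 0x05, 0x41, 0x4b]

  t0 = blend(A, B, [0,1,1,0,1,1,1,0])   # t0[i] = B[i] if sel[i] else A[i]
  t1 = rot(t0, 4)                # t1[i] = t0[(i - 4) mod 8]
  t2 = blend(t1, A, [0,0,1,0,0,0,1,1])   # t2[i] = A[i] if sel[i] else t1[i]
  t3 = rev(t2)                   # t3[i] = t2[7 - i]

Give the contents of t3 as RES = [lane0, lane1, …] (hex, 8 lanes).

t0 = [0x1a, 0xf7, 0xb2, 0x5c, 0x1e, 0x05, 0x41, 0x97]
t1 = [0x1e, 0x05, 0x41, 0x97, 0x1a, 0xf7, 0xb2, 0x5c]
t2 = [0x1e, 0x05, 0x9e, 0x97, 0x1a, 0xf7, 0x3a, 0x97]
t3 = [0x97, 0x3a, 0xf7, 0x1a, 0x97, 0x9e, 0x05, 0x1e]

RES = [ 0x97  0x3a  0xf7  0x1a  0x97  0x9e  0x05  0x1e ]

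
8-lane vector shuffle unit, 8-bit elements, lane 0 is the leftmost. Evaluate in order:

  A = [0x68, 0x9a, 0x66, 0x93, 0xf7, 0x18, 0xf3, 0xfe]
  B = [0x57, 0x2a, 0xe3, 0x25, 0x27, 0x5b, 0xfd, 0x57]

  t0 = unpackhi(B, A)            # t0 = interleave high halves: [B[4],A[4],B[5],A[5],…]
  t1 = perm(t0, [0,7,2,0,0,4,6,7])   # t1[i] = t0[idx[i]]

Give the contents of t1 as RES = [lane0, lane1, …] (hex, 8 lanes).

RES = [ 0x27  0xfe  0x5b  0x27  0x27  0xfd  0x57  0xfe ]

→ t0 |27|f7|5b|18|fd|f3|57|fe|
→ t1 |27|fe|5b|27|27|fd|57|fe|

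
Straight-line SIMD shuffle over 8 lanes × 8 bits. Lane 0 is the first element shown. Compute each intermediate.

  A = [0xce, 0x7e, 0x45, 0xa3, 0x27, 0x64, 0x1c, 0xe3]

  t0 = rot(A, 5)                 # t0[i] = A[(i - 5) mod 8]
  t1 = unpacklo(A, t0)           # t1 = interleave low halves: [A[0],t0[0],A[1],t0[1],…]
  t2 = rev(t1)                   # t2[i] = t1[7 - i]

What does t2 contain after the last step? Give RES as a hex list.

→ t0 |a3|27|64|1c|e3|ce|7e|45|
→ t1 |ce|a3|7e|27|45|64|a3|1c|
→ t2 |1c|a3|64|45|27|7e|a3|ce|

RES = [0x1c, 0xa3, 0x64, 0x45, 0x27, 0x7e, 0xa3, 0xce]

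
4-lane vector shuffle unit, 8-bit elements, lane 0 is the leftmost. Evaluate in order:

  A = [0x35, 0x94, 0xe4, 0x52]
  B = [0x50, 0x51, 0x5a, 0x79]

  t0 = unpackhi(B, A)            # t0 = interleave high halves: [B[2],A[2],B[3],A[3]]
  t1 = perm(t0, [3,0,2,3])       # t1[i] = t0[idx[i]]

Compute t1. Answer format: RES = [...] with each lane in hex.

→ t0 |5a|e4|79|52|
→ t1 |52|5a|79|52|

RES = [0x52, 0x5a, 0x79, 0x52]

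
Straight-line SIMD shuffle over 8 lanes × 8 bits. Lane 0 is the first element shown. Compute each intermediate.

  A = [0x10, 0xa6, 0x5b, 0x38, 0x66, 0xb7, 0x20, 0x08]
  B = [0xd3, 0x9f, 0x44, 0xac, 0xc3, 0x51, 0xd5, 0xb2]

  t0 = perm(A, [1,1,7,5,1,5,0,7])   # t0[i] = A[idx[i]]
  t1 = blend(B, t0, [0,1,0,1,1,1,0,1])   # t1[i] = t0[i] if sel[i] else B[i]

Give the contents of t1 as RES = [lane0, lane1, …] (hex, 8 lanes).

→ t0 |a6|a6|08|b7|a6|b7|10|08|
→ t1 |d3|a6|44|b7|a6|b7|d5|08|

RES = [0xd3, 0xa6, 0x44, 0xb7, 0xa6, 0xb7, 0xd5, 0x08]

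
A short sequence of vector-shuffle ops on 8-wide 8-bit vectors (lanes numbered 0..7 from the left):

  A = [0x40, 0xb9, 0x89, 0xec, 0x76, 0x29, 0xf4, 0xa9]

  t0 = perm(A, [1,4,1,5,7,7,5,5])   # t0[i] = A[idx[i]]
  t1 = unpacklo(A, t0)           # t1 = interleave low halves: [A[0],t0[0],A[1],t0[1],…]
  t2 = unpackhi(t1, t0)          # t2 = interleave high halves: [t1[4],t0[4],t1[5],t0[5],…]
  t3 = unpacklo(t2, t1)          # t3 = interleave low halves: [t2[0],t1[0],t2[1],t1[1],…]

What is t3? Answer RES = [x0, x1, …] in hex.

  t0: b9 76 b9 29 a9 a9 29 29
  t1: 40 b9 b9 76 89 b9 ec 29
  t2: 89 a9 b9 a9 ec 29 29 29
  t3: 89 40 a9 b9 b9 b9 a9 76

RES = [0x89, 0x40, 0xa9, 0xb9, 0xb9, 0xb9, 0xa9, 0x76]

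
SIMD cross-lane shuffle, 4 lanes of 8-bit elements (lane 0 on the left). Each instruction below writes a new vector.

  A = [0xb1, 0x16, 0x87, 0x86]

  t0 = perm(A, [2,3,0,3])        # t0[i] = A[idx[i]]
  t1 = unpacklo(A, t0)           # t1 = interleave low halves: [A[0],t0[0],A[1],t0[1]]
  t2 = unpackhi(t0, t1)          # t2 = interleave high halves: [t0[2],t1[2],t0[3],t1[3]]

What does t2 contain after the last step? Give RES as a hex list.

→ t0 |87|86|b1|86|
→ t1 |b1|87|16|86|
→ t2 |b1|16|86|86|

RES = [0xb1, 0x16, 0x86, 0x86]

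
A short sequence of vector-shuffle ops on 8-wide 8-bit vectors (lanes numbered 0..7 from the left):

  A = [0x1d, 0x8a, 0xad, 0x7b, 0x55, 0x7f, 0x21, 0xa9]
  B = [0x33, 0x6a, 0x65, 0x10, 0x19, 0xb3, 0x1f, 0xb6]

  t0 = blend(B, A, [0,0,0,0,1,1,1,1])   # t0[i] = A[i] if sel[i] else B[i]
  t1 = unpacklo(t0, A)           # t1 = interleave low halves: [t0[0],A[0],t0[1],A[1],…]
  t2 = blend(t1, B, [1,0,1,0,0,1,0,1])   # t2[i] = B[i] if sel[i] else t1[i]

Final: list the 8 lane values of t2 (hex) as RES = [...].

→ t0 |33|6a|65|10|55|7f|21|a9|
→ t1 |33|1d|6a|8a|65|ad|10|7b|
→ t2 |33|1d|65|8a|65|b3|10|b6|

RES = [ 0x33  0x1d  0x65  0x8a  0x65  0xb3  0x10  0xb6 ]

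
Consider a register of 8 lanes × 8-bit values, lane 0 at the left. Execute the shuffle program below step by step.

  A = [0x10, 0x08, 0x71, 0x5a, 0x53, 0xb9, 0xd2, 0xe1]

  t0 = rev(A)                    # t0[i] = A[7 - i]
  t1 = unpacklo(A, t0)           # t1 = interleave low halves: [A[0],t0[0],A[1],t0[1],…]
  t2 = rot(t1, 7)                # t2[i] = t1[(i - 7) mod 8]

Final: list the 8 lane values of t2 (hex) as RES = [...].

RES = [0xe1, 0x08, 0xd2, 0x71, 0xb9, 0x5a, 0x53, 0x10]

  t0: e1 d2 b9 53 5a 71 08 10
  t1: 10 e1 08 d2 71 b9 5a 53
  t2: e1 08 d2 71 b9 5a 53 10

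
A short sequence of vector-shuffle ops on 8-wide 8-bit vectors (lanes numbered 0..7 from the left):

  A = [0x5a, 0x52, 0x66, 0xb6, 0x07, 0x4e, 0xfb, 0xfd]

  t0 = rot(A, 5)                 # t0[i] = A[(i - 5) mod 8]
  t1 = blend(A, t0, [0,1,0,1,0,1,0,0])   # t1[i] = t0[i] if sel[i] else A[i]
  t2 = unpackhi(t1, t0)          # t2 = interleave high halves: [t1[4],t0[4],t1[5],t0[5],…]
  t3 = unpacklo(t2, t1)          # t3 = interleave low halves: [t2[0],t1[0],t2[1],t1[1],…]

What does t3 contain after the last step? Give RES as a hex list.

  t0: b6 07 4e fb fd 5a 52 66
  t1: 5a 07 66 fb 07 5a fb fd
  t2: 07 fd 5a 5a fb 52 fd 66
  t3: 07 5a fd 07 5a 66 5a fb

RES = [ 0x07  0x5a  0xfd  0x07  0x5a  0x66  0x5a  0xfb ]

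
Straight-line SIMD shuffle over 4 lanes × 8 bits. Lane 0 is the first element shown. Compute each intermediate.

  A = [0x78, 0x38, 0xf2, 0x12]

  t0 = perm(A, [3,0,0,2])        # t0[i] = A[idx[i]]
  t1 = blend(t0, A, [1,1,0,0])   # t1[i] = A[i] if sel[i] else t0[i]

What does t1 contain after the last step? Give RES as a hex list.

RES = [0x78, 0x38, 0x78, 0xf2]

t0 = [0x12, 0x78, 0x78, 0xf2]
t1 = [0x78, 0x38, 0x78, 0xf2]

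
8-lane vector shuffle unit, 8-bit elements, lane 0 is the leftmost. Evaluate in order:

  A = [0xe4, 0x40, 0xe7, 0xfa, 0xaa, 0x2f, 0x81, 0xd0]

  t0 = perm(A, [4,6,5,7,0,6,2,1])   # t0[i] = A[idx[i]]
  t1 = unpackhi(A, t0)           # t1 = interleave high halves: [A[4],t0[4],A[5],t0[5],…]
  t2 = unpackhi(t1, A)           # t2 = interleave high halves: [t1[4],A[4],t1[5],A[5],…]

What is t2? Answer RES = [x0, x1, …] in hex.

RES = [ 0x81  0xaa  0xe7  0x2f  0xd0  0x81  0x40  0xd0 ]

t0 = [0xaa, 0x81, 0x2f, 0xd0, 0xe4, 0x81, 0xe7, 0x40]
t1 = [0xaa, 0xe4, 0x2f, 0x81, 0x81, 0xe7, 0xd0, 0x40]
t2 = [0x81, 0xaa, 0xe7, 0x2f, 0xd0, 0x81, 0x40, 0xd0]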